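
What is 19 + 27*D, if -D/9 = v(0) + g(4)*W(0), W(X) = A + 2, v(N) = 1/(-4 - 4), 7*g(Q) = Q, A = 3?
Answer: -36115/56 ≈ -644.91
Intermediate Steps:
g(Q) = Q/7
v(N) = -⅛ (v(N) = 1/(-8) = -⅛)
W(X) = 5 (W(X) = 3 + 2 = 5)
D = -1377/56 (D = -9*(-⅛ + ((⅐)*4)*5) = -9*(-⅛ + (4/7)*5) = -9*(-⅛ + 20/7) = -9*153/56 = -1377/56 ≈ -24.589)
19 + 27*D = 19 + 27*(-1377/56) = 19 - 37179/56 = -36115/56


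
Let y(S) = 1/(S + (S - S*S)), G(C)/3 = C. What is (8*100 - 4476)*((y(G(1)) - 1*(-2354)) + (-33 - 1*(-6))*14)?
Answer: -21787652/3 ≈ -7.2626e+6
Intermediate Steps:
G(C) = 3*C
y(S) = 1/(-S² + 2*S) (y(S) = 1/(S + (S - S²)) = 1/(-S² + 2*S))
(8*100 - 4476)*((y(G(1)) - 1*(-2354)) + (-33 - 1*(-6))*14) = (8*100 - 4476)*((-1/((3*1)*(-2 + 3*1)) - 1*(-2354)) + (-33 - 1*(-6))*14) = (800 - 4476)*((-1/(3*(-2 + 3)) + 2354) + (-33 + 6)*14) = -3676*((-1*⅓/1 + 2354) - 27*14) = -3676*((-1*⅓*1 + 2354) - 378) = -3676*((-⅓ + 2354) - 378) = -3676*(7061/3 - 378) = -3676*5927/3 = -21787652/3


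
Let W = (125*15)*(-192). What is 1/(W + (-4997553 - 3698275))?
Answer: -1/9055828 ≈ -1.1043e-7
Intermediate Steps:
W = -360000 (W = 1875*(-192) = -360000)
1/(W + (-4997553 - 3698275)) = 1/(-360000 + (-4997553 - 3698275)) = 1/(-360000 - 8695828) = 1/(-9055828) = -1/9055828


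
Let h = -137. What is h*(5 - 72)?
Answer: 9179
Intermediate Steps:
h*(5 - 72) = -137*(5 - 72) = -137*(-67) = 9179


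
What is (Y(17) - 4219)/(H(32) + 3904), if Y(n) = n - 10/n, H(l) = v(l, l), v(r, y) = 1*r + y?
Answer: -17861/16864 ≈ -1.0591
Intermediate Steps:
v(r, y) = r + y
H(l) = 2*l (H(l) = l + l = 2*l)
Y(n) = n - 10/n
(Y(17) - 4219)/(H(32) + 3904) = ((17 - 10/17) - 4219)/(2*32 + 3904) = ((17 - 10*1/17) - 4219)/(64 + 3904) = ((17 - 10/17) - 4219)/3968 = (279/17 - 4219)*(1/3968) = -71444/17*1/3968 = -17861/16864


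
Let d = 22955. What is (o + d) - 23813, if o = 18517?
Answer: 17659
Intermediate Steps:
(o + d) - 23813 = (18517 + 22955) - 23813 = 41472 - 23813 = 17659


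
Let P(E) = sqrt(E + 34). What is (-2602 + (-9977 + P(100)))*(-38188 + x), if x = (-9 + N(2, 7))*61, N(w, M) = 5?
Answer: 483436128 - 38432*sqrt(134) ≈ 4.8299e+8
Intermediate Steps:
P(E) = sqrt(34 + E)
x = -244 (x = (-9 + 5)*61 = -4*61 = -244)
(-2602 + (-9977 + P(100)))*(-38188 + x) = (-2602 + (-9977 + sqrt(34 + 100)))*(-38188 - 244) = (-2602 + (-9977 + sqrt(134)))*(-38432) = (-12579 + sqrt(134))*(-38432) = 483436128 - 38432*sqrt(134)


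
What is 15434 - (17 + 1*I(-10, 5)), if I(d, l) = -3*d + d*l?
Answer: 15437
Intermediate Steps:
15434 - (17 + 1*I(-10, 5)) = 15434 - (17 + 1*(-10*(-3 + 5))) = 15434 - (17 + 1*(-10*2)) = 15434 - (17 + 1*(-20)) = 15434 - (17 - 20) = 15434 - 1*(-3) = 15434 + 3 = 15437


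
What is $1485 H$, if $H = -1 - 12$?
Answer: $-19305$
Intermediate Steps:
$H = -13$ ($H = -1 - 12 = -13$)
$1485 H = 1485 \left(-13\right) = -19305$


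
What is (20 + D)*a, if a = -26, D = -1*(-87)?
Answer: -2782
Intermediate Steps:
D = 87
(20 + D)*a = (20 + 87)*(-26) = 107*(-26) = -2782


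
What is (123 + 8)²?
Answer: 17161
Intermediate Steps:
(123 + 8)² = 131² = 17161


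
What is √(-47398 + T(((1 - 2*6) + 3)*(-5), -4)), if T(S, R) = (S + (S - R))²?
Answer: I*√40342 ≈ 200.85*I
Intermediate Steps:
T(S, R) = (-R + 2*S)²
√(-47398 + T(((1 - 2*6) + 3)*(-5), -4)) = √(-47398 + (-4 - 2*((1 - 2*6) + 3)*(-5))²) = √(-47398 + (-4 - 2*((1 - 12) + 3)*(-5))²) = √(-47398 + (-4 - 2*(-11 + 3)*(-5))²) = √(-47398 + (-4 - (-16)*(-5))²) = √(-47398 + (-4 - 2*40)²) = √(-47398 + (-4 - 80)²) = √(-47398 + (-84)²) = √(-47398 + 7056) = √(-40342) = I*√40342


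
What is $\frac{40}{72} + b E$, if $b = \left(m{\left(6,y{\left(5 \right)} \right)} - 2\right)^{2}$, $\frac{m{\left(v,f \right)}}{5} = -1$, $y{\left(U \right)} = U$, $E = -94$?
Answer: $- \frac{41449}{9} \approx -4605.4$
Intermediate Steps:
$m{\left(v,f \right)} = -5$ ($m{\left(v,f \right)} = 5 \left(-1\right) = -5$)
$b = 49$ ($b = \left(-5 - 2\right)^{2} = \left(-7\right)^{2} = 49$)
$\frac{40}{72} + b E = \frac{40}{72} + 49 \left(-94\right) = 40 \cdot \frac{1}{72} - 4606 = \frac{5}{9} - 4606 = - \frac{41449}{9}$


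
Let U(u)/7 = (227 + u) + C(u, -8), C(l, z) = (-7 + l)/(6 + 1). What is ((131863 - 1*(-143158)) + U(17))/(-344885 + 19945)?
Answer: -276739/324940 ≈ -0.85166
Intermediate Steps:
C(l, z) = -1 + l/7 (C(l, z) = (-7 + l)/7 = (-7 + l)*(1/7) = -1 + l/7)
U(u) = 1582 + 8*u (U(u) = 7*((227 + u) + (-1 + u/7)) = 7*(226 + 8*u/7) = 1582 + 8*u)
((131863 - 1*(-143158)) + U(17))/(-344885 + 19945) = ((131863 - 1*(-143158)) + (1582 + 8*17))/(-344885 + 19945) = ((131863 + 143158) + (1582 + 136))/(-324940) = (275021 + 1718)*(-1/324940) = 276739*(-1/324940) = -276739/324940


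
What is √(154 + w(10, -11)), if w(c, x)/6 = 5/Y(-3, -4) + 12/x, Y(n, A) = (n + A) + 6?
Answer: 2*√3553/11 ≈ 10.838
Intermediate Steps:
Y(n, A) = 6 + A + n (Y(n, A) = (A + n) + 6 = 6 + A + n)
w(c, x) = -30 + 72/x (w(c, x) = 6*(5/(6 - 4 - 3) + 12/x) = 6*(5/(-1) + 12/x) = 6*(5*(-1) + 12/x) = 6*(-5 + 12/x) = -30 + 72/x)
√(154 + w(10, -11)) = √(154 + (-30 + 72/(-11))) = √(154 + (-30 + 72*(-1/11))) = √(154 + (-30 - 72/11)) = √(154 - 402/11) = √(1292/11) = 2*√3553/11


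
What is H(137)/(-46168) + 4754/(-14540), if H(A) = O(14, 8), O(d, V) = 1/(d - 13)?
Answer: -54874303/167820680 ≈ -0.32698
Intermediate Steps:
O(d, V) = 1/(-13 + d)
H(A) = 1 (H(A) = 1/(-13 + 14) = 1/1 = 1)
H(137)/(-46168) + 4754/(-14540) = 1/(-46168) + 4754/(-14540) = 1*(-1/46168) + 4754*(-1/14540) = -1/46168 - 2377/7270 = -54874303/167820680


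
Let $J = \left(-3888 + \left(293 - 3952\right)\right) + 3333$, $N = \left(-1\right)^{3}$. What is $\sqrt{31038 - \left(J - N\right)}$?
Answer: $\sqrt{35251} \approx 187.75$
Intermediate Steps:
$N = -1$
$J = -4214$ ($J = \left(-3888 + \left(293 - 3952\right)\right) + 3333 = \left(-3888 - 3659\right) + 3333 = -7547 + 3333 = -4214$)
$\sqrt{31038 - \left(J - N\right)} = \sqrt{31038 - -4213} = \sqrt{31038 + \left(-1 + 4214\right)} = \sqrt{31038 + 4213} = \sqrt{35251}$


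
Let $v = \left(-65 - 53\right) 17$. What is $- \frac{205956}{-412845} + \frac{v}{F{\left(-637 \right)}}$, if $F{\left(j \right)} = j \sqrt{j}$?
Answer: $\frac{68652}{137615} - \frac{2006 i \sqrt{13}}{57967} \approx 0.49887 - 0.12477 i$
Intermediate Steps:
$F{\left(j \right)} = j^{\frac{3}{2}}$
$v = -2006$ ($v = \left(-118\right) 17 = -2006$)
$- \frac{205956}{-412845} + \frac{v}{F{\left(-637 \right)}} = - \frac{205956}{-412845} - \frac{2006}{\left(-637\right)^{\frac{3}{2}}} = \left(-205956\right) \left(- \frac{1}{412845}\right) - \frac{2006}{\left(-4459\right) i \sqrt{13}} = \frac{68652}{137615} - 2006 \frac{i \sqrt{13}}{57967} = \frac{68652}{137615} - \frac{2006 i \sqrt{13}}{57967}$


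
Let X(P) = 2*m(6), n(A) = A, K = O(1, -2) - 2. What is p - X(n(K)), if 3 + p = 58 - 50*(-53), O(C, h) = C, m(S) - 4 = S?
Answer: 2685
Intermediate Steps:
m(S) = 4 + S
K = -1 (K = 1 - 2 = -1)
X(P) = 20 (X(P) = 2*(4 + 6) = 2*10 = 20)
p = 2705 (p = -3 + (58 - 50*(-53)) = -3 + (58 + 2650) = -3 + 2708 = 2705)
p - X(n(K)) = 2705 - 1*20 = 2705 - 20 = 2685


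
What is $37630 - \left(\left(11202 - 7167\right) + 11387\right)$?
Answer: $22208$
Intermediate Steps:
$37630 - \left(\left(11202 - 7167\right) + 11387\right) = 37630 - \left(4035 + 11387\right) = 37630 - 15422 = 22208$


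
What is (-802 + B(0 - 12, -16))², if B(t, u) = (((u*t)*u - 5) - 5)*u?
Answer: 2353220100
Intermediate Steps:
B(t, u) = u*(-10 + t*u²) (B(t, u) = (((t*u)*u - 5) - 5)*u = ((t*u² - 5) - 5)*u = ((-5 + t*u²) - 5)*u = (-10 + t*u²)*u = u*(-10 + t*u²))
(-802 + B(0 - 12, -16))² = (-802 - 16*(-10 + (0 - 12)*(-16)²))² = (-802 - 16*(-10 - 12*256))² = (-802 - 16*(-10 - 3072))² = (-802 - 16*(-3082))² = (-802 + 49312)² = 48510² = 2353220100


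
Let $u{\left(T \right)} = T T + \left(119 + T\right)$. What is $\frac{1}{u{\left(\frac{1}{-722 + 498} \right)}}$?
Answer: $\frac{50176}{5970721} \approx 0.0084037$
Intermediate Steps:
$u{\left(T \right)} = 119 + T + T^{2}$ ($u{\left(T \right)} = T^{2} + \left(119 + T\right) = 119 + T + T^{2}$)
$\frac{1}{u{\left(\frac{1}{-722 + 498} \right)}} = \frac{1}{119 + \frac{1}{-722 + 498} + \left(\frac{1}{-722 + 498}\right)^{2}} = \frac{1}{119 + \frac{1}{-224} + \left(\frac{1}{-224}\right)^{2}} = \frac{1}{119 - \frac{1}{224} + \left(- \frac{1}{224}\right)^{2}} = \frac{1}{119 - \frac{1}{224} + \frac{1}{50176}} = \frac{1}{\frac{5970721}{50176}} = \frac{50176}{5970721}$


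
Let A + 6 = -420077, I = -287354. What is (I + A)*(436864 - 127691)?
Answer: -218720419601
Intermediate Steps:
A = -420083 (A = -6 - 420077 = -420083)
(I + A)*(436864 - 127691) = (-287354 - 420083)*(436864 - 127691) = -707437*309173 = -218720419601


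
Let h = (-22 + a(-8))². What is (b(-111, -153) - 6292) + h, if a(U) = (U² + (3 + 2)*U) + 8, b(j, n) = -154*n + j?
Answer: 17259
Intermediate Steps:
b(j, n) = j - 154*n
a(U) = 8 + U² + 5*U (a(U) = (U² + 5*U) + 8 = 8 + U² + 5*U)
h = 100 (h = (-22 + (8 + (-8)² + 5*(-8)))² = (-22 + (8 + 64 - 40))² = (-22 + 32)² = 10² = 100)
(b(-111, -153) - 6292) + h = ((-111 - 154*(-153)) - 6292) + 100 = ((-111 + 23562) - 6292) + 100 = (23451 - 6292) + 100 = 17159 + 100 = 17259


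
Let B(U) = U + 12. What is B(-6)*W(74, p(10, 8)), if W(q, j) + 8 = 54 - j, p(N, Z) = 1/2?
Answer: 273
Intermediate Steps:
B(U) = 12 + U
p(N, Z) = 1/2
W(q, j) = 46 - j (W(q, j) = -8 + (54 - j) = 46 - j)
B(-6)*W(74, p(10, 8)) = (12 - 6)*(46 - 1*1/2) = 6*(46 - 1/2) = 6*(91/2) = 273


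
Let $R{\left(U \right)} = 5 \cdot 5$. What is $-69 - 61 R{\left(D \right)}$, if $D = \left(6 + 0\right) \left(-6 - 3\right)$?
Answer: $-1594$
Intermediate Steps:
$D = -54$ ($D = 6 \left(-9\right) = -54$)
$R{\left(U \right)} = 25$
$-69 - 61 R{\left(D \right)} = -69 - 1525 = -1594$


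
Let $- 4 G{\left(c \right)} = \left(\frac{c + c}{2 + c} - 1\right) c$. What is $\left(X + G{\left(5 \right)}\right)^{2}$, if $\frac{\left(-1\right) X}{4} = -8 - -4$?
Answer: $\frac{187489}{784} \approx 239.14$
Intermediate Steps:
$X = 16$ ($X = - 4 \left(-8 - -4\right) = - 4 \left(-8 + 4\right) = \left(-4\right) \left(-4\right) = 16$)
$G{\left(c \right)} = - \frac{c \left(-1 + \frac{2 c}{2 + c}\right)}{4}$ ($G{\left(c \right)} = - \frac{\left(\frac{c + c}{2 + c} - 1\right) c}{4} = - \frac{\left(\frac{2 c}{2 + c} - 1\right) c}{4} = - \frac{\left(-1 + \frac{2 c}{2 + c}\right) c}{4} = - \frac{c \left(-1 + \frac{2 c}{2 + c}\right)}{4}$)
$\left(X + G{\left(5 \right)}\right)^{2} = \left(16 + \frac{1}{4} \cdot 5 \frac{1}{2 + 5} \left(2 - 5\right)\right)^{2} = \left(16 + \frac{1}{4} \cdot 5 \cdot \frac{1}{7} \left(2 - 5\right)\right)^{2} = \left(16 + \frac{1}{4} \cdot 5 \cdot \frac{1}{7} \left(-3\right)\right)^{2} = \left(16 - \frac{15}{28}\right)^{2} = \left(\frac{433}{28}\right)^{2} = \frac{187489}{784}$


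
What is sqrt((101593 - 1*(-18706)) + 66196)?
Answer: sqrt(186495) ≈ 431.85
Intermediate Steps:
sqrt((101593 - 1*(-18706)) + 66196) = sqrt((101593 + 18706) + 66196) = sqrt(120299 + 66196) = sqrt(186495)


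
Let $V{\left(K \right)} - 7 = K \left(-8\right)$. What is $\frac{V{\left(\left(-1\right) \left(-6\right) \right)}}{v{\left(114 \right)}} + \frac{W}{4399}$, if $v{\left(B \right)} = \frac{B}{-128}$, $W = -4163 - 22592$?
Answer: $\frac{10017941}{250743} \approx 39.953$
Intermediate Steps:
$V{\left(K \right)} = 7 - 8 K$ ($V{\left(K \right)} = 7 + K \left(-8\right) = 7 - 8 K$)
$W = -26755$
$v{\left(B \right)} = - \frac{B}{128}$ ($v{\left(B \right)} = B \left(- \frac{1}{128}\right) = - \frac{B}{128}$)
$\frac{V{\left(\left(-1\right) \left(-6\right) \right)}}{v{\left(114 \right)}} + \frac{W}{4399} = \frac{7 - 8 \left(\left(-1\right) \left(-6\right)\right)}{\left(- \frac{1}{128}\right) 114} - \frac{26755}{4399} = \frac{7 - 48}{- \frac{57}{64}} - \frac{26755}{4399} = \left(7 - 48\right) \left(- \frac{64}{57}\right) - \frac{26755}{4399} = \left(-41\right) \left(- \frac{64}{57}\right) - \frac{26755}{4399} = \frac{2624}{57} - \frac{26755}{4399} = \frac{10017941}{250743}$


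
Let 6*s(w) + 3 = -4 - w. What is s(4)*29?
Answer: -319/6 ≈ -53.167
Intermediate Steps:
s(w) = -7/6 - w/6 (s(w) = -½ + (-4 - w)/6 = -½ + (-⅔ - w/6) = -7/6 - w/6)
s(4)*29 = (-7/6 - ⅙*4)*29 = (-7/6 - ⅔)*29 = -11/6*29 = -319/6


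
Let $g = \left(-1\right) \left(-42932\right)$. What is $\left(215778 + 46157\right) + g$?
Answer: $304867$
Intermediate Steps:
$g = 42932$
$\left(215778 + 46157\right) + g = \left(215778 + 46157\right) + 42932 = 261935 + 42932 = 304867$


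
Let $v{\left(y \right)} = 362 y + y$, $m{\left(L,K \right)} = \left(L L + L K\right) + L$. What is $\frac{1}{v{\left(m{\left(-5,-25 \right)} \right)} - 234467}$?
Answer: $- \frac{1}{181832} \approx -5.4996 \cdot 10^{-6}$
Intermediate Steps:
$m{\left(L,K \right)} = L + L^{2} + K L$ ($m{\left(L,K \right)} = \left(L^{2} + K L\right) + L = L + L^{2} + K L$)
$v{\left(y \right)} = 363 y$
$\frac{1}{v{\left(m{\left(-5,-25 \right)} \right)} - 234467} = \frac{1}{363 \left(- 5 \left(1 - 25 - 5\right)\right) - 234467} = \frac{1}{363 \left(\left(-5\right) \left(-29\right)\right) - 234467} = \frac{1}{363 \cdot 145 - 234467} = \frac{1}{52635 - 234467} = \frac{1}{-181832} = - \frac{1}{181832}$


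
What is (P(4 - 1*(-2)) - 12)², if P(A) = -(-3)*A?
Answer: 36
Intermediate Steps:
P(A) = 3*A
(P(4 - 1*(-2)) - 12)² = (3*(4 - 1*(-2)) - 12)² = (3*(4 + 2) - 12)² = (3*6 - 12)² = (18 - 12)² = 6² = 36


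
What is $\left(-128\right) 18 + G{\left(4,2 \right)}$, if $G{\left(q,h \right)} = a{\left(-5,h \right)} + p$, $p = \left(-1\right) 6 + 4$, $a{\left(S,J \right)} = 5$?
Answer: $-2301$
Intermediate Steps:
$p = -2$ ($p = -6 + 4 = -2$)
$G{\left(q,h \right)} = 3$ ($G{\left(q,h \right)} = 5 - 2 = 3$)
$\left(-128\right) 18 + G{\left(4,2 \right)} = \left(-128\right) 18 + 3 = -2304 + 3 = -2301$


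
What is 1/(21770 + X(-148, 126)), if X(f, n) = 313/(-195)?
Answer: 195/4244837 ≈ 4.5938e-5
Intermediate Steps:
X(f, n) = -313/195 (X(f, n) = 313*(-1/195) = -313/195)
1/(21770 + X(-148, 126)) = 1/(21770 - 313/195) = 1/(4244837/195) = 195/4244837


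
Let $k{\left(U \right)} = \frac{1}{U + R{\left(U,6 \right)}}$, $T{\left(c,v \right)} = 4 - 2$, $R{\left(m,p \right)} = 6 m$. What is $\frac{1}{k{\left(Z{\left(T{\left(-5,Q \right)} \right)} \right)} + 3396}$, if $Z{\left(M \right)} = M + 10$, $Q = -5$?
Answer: $\frac{84}{285265} \approx 0.00029446$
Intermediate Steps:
$T{\left(c,v \right)} = 2$
$Z{\left(M \right)} = 10 + M$
$k{\left(U \right)} = \frac{1}{7 U}$ ($k{\left(U \right)} = \frac{1}{U + 6 U} = \frac{1}{7 U}$)
$\frac{1}{k{\left(Z{\left(T{\left(-5,Q \right)} \right)} \right)} + 3396} = \frac{1}{\frac{1}{7 \left(10 + 2\right)} + 3396} = \frac{1}{\frac{1}{7 \cdot 12} + 3396} = \frac{1}{\frac{1}{7} \cdot \frac{1}{12} + 3396} = \frac{1}{\frac{1}{84} + 3396} = \frac{1}{\frac{285265}{84}} = \frac{84}{285265}$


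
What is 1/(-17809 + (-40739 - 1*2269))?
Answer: -1/60817 ≈ -1.6443e-5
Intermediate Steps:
1/(-17809 + (-40739 - 1*2269)) = 1/(-17809 + (-40739 - 2269)) = 1/(-17809 - 43008) = 1/(-60817) = -1/60817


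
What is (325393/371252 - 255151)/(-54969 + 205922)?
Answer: -94724993659/56041603156 ≈ -1.6903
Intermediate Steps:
(325393/371252 - 255151)/(-54969 + 205922) = (325393*(1/371252) - 255151)/150953 = (325393/371252 - 255151)*(1/150953) = -94724993659/371252*1/150953 = -94724993659/56041603156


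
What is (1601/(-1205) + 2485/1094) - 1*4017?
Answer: -5294247659/1318270 ≈ -4016.1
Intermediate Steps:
(1601/(-1205) + 2485/1094) - 1*4017 = (1601*(-1/1205) + 2485*(1/1094)) - 4017 = (-1601/1205 + 2485/1094) - 4017 = 1242931/1318270 - 4017 = -5294247659/1318270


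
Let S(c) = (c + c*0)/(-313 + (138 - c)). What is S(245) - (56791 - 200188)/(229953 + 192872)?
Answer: -1239011/5073900 ≈ -0.24419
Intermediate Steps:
S(c) = c/(-175 - c) (S(c) = (c + 0)/(-175 - c) = c/(-175 - c))
S(245) - (56791 - 200188)/(229953 + 192872) = -1*245/(175 + 245) - (56791 - 200188)/(229953 + 192872) = -1*245/420 - (-143397)/422825 = -1*245*1/420 - (-143397)/422825 = -7/12 - 1*(-143397/422825) = -7/12 + 143397/422825 = -1239011/5073900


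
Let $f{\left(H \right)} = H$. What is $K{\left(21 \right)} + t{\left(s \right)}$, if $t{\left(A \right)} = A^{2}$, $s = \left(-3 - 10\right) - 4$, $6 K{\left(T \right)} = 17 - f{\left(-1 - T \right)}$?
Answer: $\frac{591}{2} \approx 295.5$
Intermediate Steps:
$K{\left(T \right)} = 3 + \frac{T}{6}$ ($K{\left(T \right)} = \frac{17 - \left(-1 - T\right)}{6} = \frac{17 + \left(1 + T\right)}{6} = \frac{18 + T}{6} = 3 + \frac{T}{6}$)
$s = -17$ ($s = -13 - 4 = -17$)
$K{\left(21 \right)} + t{\left(s \right)} = \left(3 + \frac{1}{6} \cdot 21\right) + \left(-17\right)^{2} = \left(3 + \frac{7}{2}\right) + 289 = \frac{13}{2} + 289 = \frac{591}{2}$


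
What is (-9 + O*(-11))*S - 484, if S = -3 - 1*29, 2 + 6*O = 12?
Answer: 1172/3 ≈ 390.67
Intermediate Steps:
O = 5/3 (O = -⅓ + (⅙)*12 = -⅓ + 2 = 5/3 ≈ 1.6667)
S = -32 (S = -3 - 29 = -32)
(-9 + O*(-11))*S - 484 = (-9 + (5/3)*(-11))*(-32) - 484 = (-9 - 55/3)*(-32) - 484 = -82/3*(-32) - 484 = 2624/3 - 484 = 1172/3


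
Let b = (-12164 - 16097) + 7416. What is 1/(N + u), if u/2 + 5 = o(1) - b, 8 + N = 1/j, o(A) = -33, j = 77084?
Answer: 77084/3207156905 ≈ 2.4035e-5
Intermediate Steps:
b = -20845 (b = -28261 + 7416 = -20845)
N = -616671/77084 (N = -8 + 1/77084 = -616671/77084 ≈ -8.0000)
u = 41614 (u = -10 + 2*(-33 - 1*(-20845)) = -10 + 2*(-33 + 20845) = -10 + 2*20812 = -10 + 41624 = 41614)
1/(N + u) = 1/(-616671/77084 + 41614) = 1/(3207156905/77084) = 77084/3207156905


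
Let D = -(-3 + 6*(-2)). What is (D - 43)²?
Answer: 784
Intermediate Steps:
D = 15 (D = -(-3 - 12) = -1*(-15) = 15)
(D - 43)² = (15 - 43)² = (-28)² = 784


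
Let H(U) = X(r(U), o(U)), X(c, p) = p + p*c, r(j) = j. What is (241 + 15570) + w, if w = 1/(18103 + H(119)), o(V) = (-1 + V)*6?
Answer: 1629529094/103063 ≈ 15811.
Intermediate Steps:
o(V) = -6 + 6*V
X(c, p) = p + c*p
H(U) = (1 + U)*(-6 + 6*U) (H(U) = (-6 + 6*U)*(1 + U) = (1 + U)*(-6 + 6*U))
w = 1/103063 (w = 1/(18103 + (-6 + 6*119²)) = 1/(18103 + (-6 + 6*14161)) = 1/(18103 + (-6 + 84966)) = 1/(18103 + 84960) = 1/103063 ≈ 9.7028e-6)
(241 + 15570) + w = (241 + 15570) + 1/103063 = 15811 + 1/103063 = 1629529094/103063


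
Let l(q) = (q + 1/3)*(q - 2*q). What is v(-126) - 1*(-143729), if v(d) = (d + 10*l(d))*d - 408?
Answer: 20110037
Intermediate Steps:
l(q) = -q*(⅓ + q) (l(q) = (q + ⅓)*(-q) = (⅓ + q)*(-q) = -q*(⅓ + q))
v(d) = -408 + d*(d - 10*d*(⅓ + d)) (v(d) = (d + 10*(-d*(⅓ + d)))*d - 408 = (d - 10*d*(⅓ + d))*d - 408 = d*(d - 10*d*(⅓ + d)) - 408 = -408 + d*(d - 10*d*(⅓ + d)))
v(-126) - 1*(-143729) = (-408 - 10*(-126)³ - 7/3*(-126)²) - 1*(-143729) = (-408 - 10*(-2000376) - 7/3*15876) + 143729 = (-408 + 20003760 - 37044) + 143729 = 19966308 + 143729 = 20110037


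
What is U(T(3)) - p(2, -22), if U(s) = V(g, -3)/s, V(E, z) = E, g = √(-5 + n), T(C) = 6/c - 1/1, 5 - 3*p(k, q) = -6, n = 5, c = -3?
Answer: -11/3 ≈ -3.6667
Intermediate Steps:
p(k, q) = 11/3 (p(k, q) = 5/3 - ⅓*(-6) = 5/3 + 2 = 11/3)
T(C) = -3 (T(C) = 6/(-3) - 1/1 = 6*(-⅓) - 1*1 = -2 - 1 = -3)
g = 0 (g = √(-5 + 5) = √0 = 0)
U(s) = 0 (U(s) = 0/s = 0)
U(T(3)) - p(2, -22) = 0 - 1*11/3 = 0 - 11/3 = -11/3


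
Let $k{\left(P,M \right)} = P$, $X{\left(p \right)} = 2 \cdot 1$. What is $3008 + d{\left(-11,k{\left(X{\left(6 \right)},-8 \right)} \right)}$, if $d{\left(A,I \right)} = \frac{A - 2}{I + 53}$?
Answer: $\frac{165427}{55} \approx 3007.8$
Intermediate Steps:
$X{\left(p \right)} = 2$
$d{\left(A,I \right)} = \frac{-2 + A}{53 + I}$
$3008 + d{\left(-11,k{\left(X{\left(6 \right)},-8 \right)} \right)} = 3008 + \frac{-2 - 11}{53 + 2} = 3008 + \frac{1}{55} \left(-13\right) = 3008 - \frac{13}{55} = \frac{165427}{55}$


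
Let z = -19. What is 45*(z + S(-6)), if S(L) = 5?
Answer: -630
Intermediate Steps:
45*(z + S(-6)) = 45*(-19 + 5) = 45*(-14) = -630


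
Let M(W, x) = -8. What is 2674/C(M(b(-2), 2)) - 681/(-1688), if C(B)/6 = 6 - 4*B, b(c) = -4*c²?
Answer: 1167245/96216 ≈ 12.132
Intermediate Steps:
C(B) = 36 - 24*B (C(B) = 6*(6 - 4*B) = 36 - 24*B)
2674/C(M(b(-2), 2)) - 681/(-1688) = 2674/(36 - 24*(-8)) - 681/(-1688) = 2674/(36 + 192) - 681*(-1/1688) = 2674/228 + 681/1688 = 2674*(1/228) + 681/1688 = 1337/114 + 681/1688 = 1167245/96216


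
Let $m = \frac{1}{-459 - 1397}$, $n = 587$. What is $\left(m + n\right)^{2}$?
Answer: $\frac{1186947059841}{3444736} \approx 3.4457 \cdot 10^{5}$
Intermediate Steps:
$m = - \frac{1}{1856}$ ($m = \frac{1}{-1856} = - \frac{1}{1856} \approx -0.00053879$)
$\left(m + n\right)^{2} = \left(- \frac{1}{1856} + 587\right)^{2} = \left(\frac{1089471}{1856}\right)^{2} = \frac{1186947059841}{3444736}$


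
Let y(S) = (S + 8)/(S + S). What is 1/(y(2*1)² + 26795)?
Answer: 4/107205 ≈ 3.7312e-5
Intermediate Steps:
y(S) = (8 + S)/(2*S) (y(S) = (8 + S)/((2*S)) = (8 + S)*(1/(2*S)) = (8 + S)/(2*S))
1/(y(2*1)² + 26795) = 1/(((8 + 2*1)/(2*((2*1))))² + 26795) = 1/(((½)*(8 + 2)/2)² + 26795) = 1/(((½)*(½)*10)² + 26795) = 1/((5/2)² + 26795) = 1/(25/4 + 26795) = 1/(107205/4) = 4/107205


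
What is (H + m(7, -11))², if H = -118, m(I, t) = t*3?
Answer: 22801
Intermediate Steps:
m(I, t) = 3*t
(H + m(7, -11))² = (-118 + 3*(-11))² = (-118 - 33)² = (-151)² = 22801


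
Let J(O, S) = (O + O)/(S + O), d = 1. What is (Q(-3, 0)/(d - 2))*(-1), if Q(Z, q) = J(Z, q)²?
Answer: 4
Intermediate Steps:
J(O, S) = 2*O/(O + S) (J(O, S) = (2*O)/(O + S) = 2*O/(O + S))
Q(Z, q) = 4*Z²/(Z + q)² (Q(Z, q) = (2*Z/(Z + q))² = 4*Z²/(Z + q)²)
(Q(-3, 0)/(d - 2))*(-1) = ((4*(-3)²/(-3 + 0)²)/(1 - 2))*(-1) = ((4*9/(-3)²)/(-1))*(-1) = -4*9/9*(-1) = -1*4*(-1) = -4*(-1) = 4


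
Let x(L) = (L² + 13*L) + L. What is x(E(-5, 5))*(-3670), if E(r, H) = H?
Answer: -348650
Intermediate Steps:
x(L) = L² + 14*L
x(E(-5, 5))*(-3670) = (5*(14 + 5))*(-3670) = (5*19)*(-3670) = 95*(-3670) = -348650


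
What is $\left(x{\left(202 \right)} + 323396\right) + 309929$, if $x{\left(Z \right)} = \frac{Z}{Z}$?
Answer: $633326$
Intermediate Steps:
$x{\left(Z \right)} = 1$
$\left(x{\left(202 \right)} + 323396\right) + 309929 = \left(1 + 323396\right) + 309929 = 323397 + 309929 = 633326$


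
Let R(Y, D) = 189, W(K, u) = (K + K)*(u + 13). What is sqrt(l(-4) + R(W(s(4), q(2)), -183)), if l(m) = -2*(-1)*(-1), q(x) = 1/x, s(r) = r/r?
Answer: sqrt(187) ≈ 13.675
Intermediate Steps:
s(r) = 1
W(K, u) = 2*K*(13 + u) (W(K, u) = (2*K)*(13 + u) = 2*K*(13 + u))
l(m) = -2 (l(m) = 2*(-1) = -2)
sqrt(l(-4) + R(W(s(4), q(2)), -183)) = sqrt(-2 + 189) = sqrt(187)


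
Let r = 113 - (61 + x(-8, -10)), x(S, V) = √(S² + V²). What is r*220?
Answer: 11440 - 440*√41 ≈ 8622.6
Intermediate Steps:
r = 52 - 2*√41 (r = 113 - (61 + √((-8)² + (-10)²)) = 113 - (61 + √(64 + 100)) = 113 - (61 + √164) = 113 - (61 + 2*√41) = 113 + (-61 - 2*√41) = 52 - 2*√41 ≈ 39.194)
r*220 = (52 - 2*√41)*220 = 11440 - 440*√41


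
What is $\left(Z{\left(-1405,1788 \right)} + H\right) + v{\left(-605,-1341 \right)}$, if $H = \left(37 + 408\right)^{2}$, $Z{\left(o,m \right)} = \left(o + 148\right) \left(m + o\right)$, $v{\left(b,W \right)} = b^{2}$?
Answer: $82619$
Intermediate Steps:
$Z{\left(o,m \right)} = \left(148 + o\right) \left(m + o\right)$
$H = 198025$ ($H = 445^{2} = 198025$)
$\left(Z{\left(-1405,1788 \right)} + H\right) + v{\left(-605,-1341 \right)} = \left(\left(\left(-1405\right)^{2} + 148 \cdot 1788 + 148 \left(-1405\right) + 1788 \left(-1405\right)\right) + 198025\right) + \left(-605\right)^{2} = \left(\left(1974025 + 264624 - 207940 - 2512140\right) + 198025\right) + 366025 = \left(-481431 + 198025\right) + 366025 = -283406 + 366025 = 82619$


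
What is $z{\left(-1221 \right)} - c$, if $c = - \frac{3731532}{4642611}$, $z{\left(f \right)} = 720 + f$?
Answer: $- \frac{774072193}{1547537} \approx -500.2$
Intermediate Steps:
$c = - \frac{1243844}{1547537}$ ($c = \left(-3731532\right) \frac{1}{4642611} = - \frac{1243844}{1547537} \approx -0.80376$)
$z{\left(-1221 \right)} - c = \left(720 - 1221\right) - - \frac{1243844}{1547537} = -501 + \frac{1243844}{1547537} = - \frac{774072193}{1547537}$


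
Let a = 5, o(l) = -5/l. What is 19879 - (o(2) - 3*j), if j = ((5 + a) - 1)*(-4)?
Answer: 39547/2 ≈ 19774.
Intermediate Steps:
j = -36 (j = ((5 + 5) - 1)*(-4) = (10 - 1)*(-4) = 9*(-4) = -36)
19879 - (o(2) - 3*j) = 19879 - (-5/2 - 3*(-36)) = 19879 - (-5*½ + 108) = 19879 - (-5/2 + 108) = 19879 - 1*211/2 = 19879 - 211/2 = 39547/2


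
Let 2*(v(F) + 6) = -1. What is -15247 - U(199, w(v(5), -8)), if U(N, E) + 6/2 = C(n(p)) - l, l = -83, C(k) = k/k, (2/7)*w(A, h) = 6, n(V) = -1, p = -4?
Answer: -15328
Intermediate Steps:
v(F) = -13/2 (v(F) = -6 + (1/2)*(-1) = -6 - 1/2 = -13/2)
w(A, h) = 21 (w(A, h) = (7/2)*6 = 21)
C(k) = 1
U(N, E) = 81 (U(N, E) = -3 + (1 - 1*(-83)) = -3 + (1 + 83) = -3 + 84 = 81)
-15247 - U(199, w(v(5), -8)) = -15247 - 1*81 = -15247 - 81 = -15328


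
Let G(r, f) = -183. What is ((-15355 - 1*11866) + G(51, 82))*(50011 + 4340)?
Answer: -1489434804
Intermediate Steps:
((-15355 - 1*11866) + G(51, 82))*(50011 + 4340) = ((-15355 - 1*11866) - 183)*(50011 + 4340) = ((-15355 - 11866) - 183)*54351 = (-27221 - 183)*54351 = -27404*54351 = -1489434804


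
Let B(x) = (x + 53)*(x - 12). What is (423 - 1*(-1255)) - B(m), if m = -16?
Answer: 2714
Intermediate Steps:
B(x) = (-12 + x)*(53 + x) (B(x) = (53 + x)*(-12 + x) = (-12 + x)*(53 + x))
(423 - 1*(-1255)) - B(m) = (423 - 1*(-1255)) - (-636 + (-16)² + 41*(-16)) = (423 + 1255) - (-636 + 256 - 656) = 1678 - 1*(-1036) = 1678 + 1036 = 2714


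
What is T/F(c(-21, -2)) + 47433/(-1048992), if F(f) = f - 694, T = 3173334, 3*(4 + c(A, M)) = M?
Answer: -208052194949/45805984 ≈ -4542.0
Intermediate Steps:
c(A, M) = -4 + M/3
F(f) = -694 + f
T/F(c(-21, -2)) + 47433/(-1048992) = 3173334/(-694 + (-4 + (⅓)*(-2))) + 47433/(-1048992) = 3173334/(-694 + (-4 - ⅔)) + 47433*(-1/1048992) = 3173334/(-694 - 14/3) - 15811/349664 = 3173334/(-2096/3) - 15811/349664 = 3173334*(-3/2096) - 15811/349664 = -4760001/1048 - 15811/349664 = -208052194949/45805984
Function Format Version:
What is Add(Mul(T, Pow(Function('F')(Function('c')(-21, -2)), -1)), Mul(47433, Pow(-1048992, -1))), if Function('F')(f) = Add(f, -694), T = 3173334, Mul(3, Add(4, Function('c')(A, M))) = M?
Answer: Rational(-208052194949, 45805984) ≈ -4542.0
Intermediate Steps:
Function('c')(A, M) = Add(-4, Mul(Rational(1, 3), M))
Function('F')(f) = Add(-694, f)
Add(Mul(T, Pow(Function('F')(Function('c')(-21, -2)), -1)), Mul(47433, Pow(-1048992, -1))) = Add(Mul(3173334, Pow(Add(-694, Add(-4, Mul(Rational(1, 3), -2))), -1)), Mul(47433, Pow(-1048992, -1))) = Add(Mul(3173334, Pow(Add(-694, Add(-4, Rational(-2, 3))), -1)), Mul(47433, Rational(-1, 1048992))) = Add(Mul(3173334, Pow(Add(-694, Rational(-14, 3)), -1)), Rational(-15811, 349664)) = Add(Mul(3173334, Pow(Rational(-2096, 3), -1)), Rational(-15811, 349664)) = Add(Mul(3173334, Rational(-3, 2096)), Rational(-15811, 349664)) = Add(Rational(-4760001, 1048), Rational(-15811, 349664)) = Rational(-208052194949, 45805984)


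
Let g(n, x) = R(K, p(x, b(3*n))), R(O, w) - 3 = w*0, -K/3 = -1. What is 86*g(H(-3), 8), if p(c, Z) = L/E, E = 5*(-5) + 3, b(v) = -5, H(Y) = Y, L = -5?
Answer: 258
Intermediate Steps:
E = -22 (E = -25 + 3 = -22)
K = 3 (K = -3*(-1) = 3)
p(c, Z) = 5/22 (p(c, Z) = -5/(-22) = -5*(-1/22) = 5/22)
R(O, w) = 3 (R(O, w) = 3 + w*0 = 3 + 0 = 3)
g(n, x) = 3
86*g(H(-3), 8) = 86*3 = 258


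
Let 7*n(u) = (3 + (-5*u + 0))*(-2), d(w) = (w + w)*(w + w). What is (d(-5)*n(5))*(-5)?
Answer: -22000/7 ≈ -3142.9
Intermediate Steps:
d(w) = 4*w² (d(w) = (2*w)*(2*w) = 4*w²)
n(u) = -6/7 + 10*u/7 (n(u) = ((3 + (-5*u + 0))*(-2))/7 = ((3 - 5*u)*(-2))/7 = (-6 + 10*u)/7 = -6/7 + 10*u/7)
(d(-5)*n(5))*(-5) = ((4*(-5)²)*(-6/7 + (10/7)*5))*(-5) = ((4*25)*(-6/7 + 50/7))*(-5) = (100*(44/7))*(-5) = (4400/7)*(-5) = -22000/7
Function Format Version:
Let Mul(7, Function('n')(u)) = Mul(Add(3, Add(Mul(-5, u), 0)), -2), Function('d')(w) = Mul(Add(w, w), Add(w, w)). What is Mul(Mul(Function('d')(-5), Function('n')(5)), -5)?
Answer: Rational(-22000, 7) ≈ -3142.9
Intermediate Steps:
Function('d')(w) = Mul(4, Pow(w, 2)) (Function('d')(w) = Mul(Mul(2, w), Mul(2, w)) = Mul(4, Pow(w, 2)))
Function('n')(u) = Add(Rational(-6, 7), Mul(Rational(10, 7), u)) (Function('n')(u) = Mul(Rational(1, 7), Mul(Add(3, Add(Mul(-5, u), 0)), -2)) = Mul(Rational(1, 7), Mul(Add(3, Mul(-5, u)), -2)) = Mul(Rational(1, 7), Add(-6, Mul(10, u))) = Add(Rational(-6, 7), Mul(Rational(10, 7), u)))
Mul(Mul(Function('d')(-5), Function('n')(5)), -5) = Mul(Mul(Mul(4, Pow(-5, 2)), Add(Rational(-6, 7), Mul(Rational(10, 7), 5))), -5) = Mul(Mul(Mul(4, 25), Add(Rational(-6, 7), Rational(50, 7))), -5) = Mul(Mul(100, Rational(44, 7)), -5) = Mul(Rational(4400, 7), -5) = Rational(-22000, 7)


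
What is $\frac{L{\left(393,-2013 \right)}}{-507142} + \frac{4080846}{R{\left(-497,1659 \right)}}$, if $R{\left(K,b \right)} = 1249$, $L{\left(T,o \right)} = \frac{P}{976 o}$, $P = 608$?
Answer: $\frac{127064256401521069}{38889793009947} \approx 3267.3$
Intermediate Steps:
$L{\left(T,o \right)} = \frac{38}{61 o}$ ($L{\left(T,o \right)} = \frac{608}{976 o} = 608 \frac{1}{976 o} = \frac{38}{61 o}$)
$\frac{L{\left(393,-2013 \right)}}{-507142} + \frac{4080846}{R{\left(-497,1659 \right)}} = \frac{\frac{38}{61} \frac{1}{-2013}}{-507142} + \frac{4080846}{1249} = \frac{38}{61} \left(- \frac{1}{2013}\right) \left(- \frac{1}{507142}\right) + 4080846 \cdot \frac{1}{1249} = \left(- \frac{38}{122793}\right) \left(- \frac{1}{507142}\right) + \frac{4080846}{1249} = \frac{19}{31136743803} + \frac{4080846}{1249} = \frac{127064256401521069}{38889793009947}$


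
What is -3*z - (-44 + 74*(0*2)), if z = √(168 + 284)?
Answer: 44 - 6*√113 ≈ -19.781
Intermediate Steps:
z = 2*√113 (z = √452 = 2*√113 ≈ 21.260)
-3*z - (-44 + 74*(0*2)) = -6*√113 - (-44 + 74*(0*2)) = -6*√113 - (-44 + 74*0) = -6*√113 - (-44 + 0) = -6*√113 - 1*(-44) = -6*√113 + 44 = 44 - 6*√113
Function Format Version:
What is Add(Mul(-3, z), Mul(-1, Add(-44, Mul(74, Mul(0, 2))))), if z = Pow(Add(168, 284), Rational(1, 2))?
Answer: Add(44, Mul(-6, Pow(113, Rational(1, 2)))) ≈ -19.781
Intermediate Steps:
z = Mul(2, Pow(113, Rational(1, 2))) (z = Pow(452, Rational(1, 2)) = Mul(2, Pow(113, Rational(1, 2))) ≈ 21.260)
Add(Mul(-3, z), Mul(-1, Add(-44, Mul(74, Mul(0, 2))))) = Add(Mul(-3, Mul(2, Pow(113, Rational(1, 2)))), Mul(-1, Add(-44, Mul(74, Mul(0, 2))))) = Add(Mul(-6, Pow(113, Rational(1, 2))), Mul(-1, Add(-44, Mul(74, 0)))) = Add(Mul(-6, Pow(113, Rational(1, 2))), Mul(-1, Add(-44, 0))) = Add(Mul(-6, Pow(113, Rational(1, 2))), Mul(-1, -44)) = Add(Mul(-6, Pow(113, Rational(1, 2))), 44) = Add(44, Mul(-6, Pow(113, Rational(1, 2))))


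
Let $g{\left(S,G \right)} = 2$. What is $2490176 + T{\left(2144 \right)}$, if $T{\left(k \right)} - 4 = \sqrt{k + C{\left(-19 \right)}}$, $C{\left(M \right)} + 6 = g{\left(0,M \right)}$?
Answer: $2490180 + 2 \sqrt{535} \approx 2.4902 \cdot 10^{6}$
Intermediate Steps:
$C{\left(M \right)} = -4$ ($C{\left(M \right)} = -6 + 2 = -4$)
$T{\left(k \right)} = 4 + \sqrt{-4 + k}$ ($T{\left(k \right)} = 4 + \sqrt{k - 4} = 4 + \sqrt{-4 + k}$)
$2490176 + T{\left(2144 \right)} = 2490176 + \left(4 + \sqrt{-4 + 2144}\right) = 2490176 + \left(4 + \sqrt{2140}\right) = 2490176 + \left(4 + 2 \sqrt{535}\right) = 2490180 + 2 \sqrt{535}$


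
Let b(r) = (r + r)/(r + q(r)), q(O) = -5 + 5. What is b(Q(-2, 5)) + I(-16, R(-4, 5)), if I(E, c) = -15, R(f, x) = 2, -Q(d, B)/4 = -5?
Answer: -13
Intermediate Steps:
Q(d, B) = 20 (Q(d, B) = -4*(-5) = 20)
q(O) = 0
b(r) = 2 (b(r) = (r + r)/(r + 0) = (2*r)/r = 2)
b(Q(-2, 5)) + I(-16, R(-4, 5)) = 2 - 15 = -13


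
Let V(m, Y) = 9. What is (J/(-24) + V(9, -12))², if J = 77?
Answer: 19321/576 ≈ 33.543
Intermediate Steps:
(J/(-24) + V(9, -12))² = (77/(-24) + 9)² = (77*(-1/24) + 9)² = (-77/24 + 9)² = (139/24)² = 19321/576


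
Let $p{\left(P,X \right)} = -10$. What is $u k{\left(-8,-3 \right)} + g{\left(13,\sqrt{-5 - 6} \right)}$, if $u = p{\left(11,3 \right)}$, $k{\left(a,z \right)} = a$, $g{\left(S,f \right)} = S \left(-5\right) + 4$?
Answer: $19$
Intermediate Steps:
$g{\left(S,f \right)} = 4 - 5 S$ ($g{\left(S,f \right)} = - 5 S + 4 = 4 - 5 S$)
$u = -10$
$u k{\left(-8,-3 \right)} + g{\left(13,\sqrt{-5 - 6} \right)} = \left(-10\right) \left(-8\right) + \left(4 - 65\right) = 80 + \left(4 - 65\right) = 80 - 61 = 19$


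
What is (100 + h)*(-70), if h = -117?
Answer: 1190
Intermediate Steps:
(100 + h)*(-70) = (100 - 117)*(-70) = -17*(-70) = 1190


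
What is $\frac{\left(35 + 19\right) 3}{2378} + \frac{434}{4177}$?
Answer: $\frac{854363}{4966453} \approx 0.17203$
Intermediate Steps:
$\frac{\left(35 + 19\right) 3}{2378} + \frac{434}{4177} = 54 \cdot 3 \cdot \frac{1}{2378} + 434 \cdot \frac{1}{4177} = 162 \cdot \frac{1}{2378} + \frac{434}{4177} = \frac{81}{1189} + \frac{434}{4177} = \frac{854363}{4966453}$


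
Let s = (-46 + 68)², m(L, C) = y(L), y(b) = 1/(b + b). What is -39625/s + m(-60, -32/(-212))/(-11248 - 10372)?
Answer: -25700774879/313922400 ≈ -81.870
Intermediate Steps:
y(b) = 1/(2*b)
m(L, C) = 1/(2*L)
s = 484 (s = 22² = 484)
-39625/s + m(-60, -32/(-212))/(-11248 - 10372) = -39625/484 + ((½)/(-60))/(-11248 - 10372) = -39625*1/484 + ((½)*(-1/60))/(-21620) = -39625/484 - 1/120*(-1/21620) = -39625/484 + 1/2594400 = -25700774879/313922400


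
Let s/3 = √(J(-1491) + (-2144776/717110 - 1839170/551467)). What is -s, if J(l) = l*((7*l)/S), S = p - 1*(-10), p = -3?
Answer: -3*√86916989528497904316799326215/197731250185 ≈ -4473.0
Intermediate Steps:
S = 7 (S = -3 - 1*(-10) = -3 + 10 = 7)
J(l) = l² (J(l) = l*((7*l)/7) = l*((7*l)*(⅐)) = l*l = l²)
s = 3*√86916989528497904316799326215/197731250185 (s = 3*√((-1491)² + (-2144776/717110 - 1839170/551467)) = 3*√(2223081 + (-2144776*1/717110 - 1839170*1/551467)) = 3*√(2223081 + (-1072388/358555 - 1839170/551467)) = 3*√(2223081 - 1250830192546/197731250185) = 3*√(439571334562327439/197731250185) = 3*(√86916989528497904316799326215/197731250185) = 3*√86916989528497904316799326215/197731250185 ≈ 4473.0)
-s = -3*√86916989528497904316799326215/197731250185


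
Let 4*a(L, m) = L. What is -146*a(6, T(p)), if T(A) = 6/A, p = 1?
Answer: -219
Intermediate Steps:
a(L, m) = L/4
-146*a(6, T(p)) = -73*6/2 = -146*3/2 = -219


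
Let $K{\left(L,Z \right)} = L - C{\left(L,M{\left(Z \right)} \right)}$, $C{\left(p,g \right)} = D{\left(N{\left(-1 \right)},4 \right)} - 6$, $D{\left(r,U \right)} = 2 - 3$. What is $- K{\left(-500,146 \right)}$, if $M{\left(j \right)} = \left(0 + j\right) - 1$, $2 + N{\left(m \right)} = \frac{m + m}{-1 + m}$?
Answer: $493$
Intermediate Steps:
$N{\left(m \right)} = -2 + \frac{2 m}{-1 + m}$ ($N{\left(m \right)} = -2 + \frac{m + m}{-1 + m} = -2 + \frac{2 m}{-1 + m}$)
$D{\left(r,U \right)} = -1$
$M{\left(j \right)} = -1 + j$ ($M{\left(j \right)} = j - 1 = -1 + j$)
$C{\left(p,g \right)} = -7$ ($C{\left(p,g \right)} = -1 - 6 = -7$)
$K{\left(L,Z \right)} = 7 + L$ ($K{\left(L,Z \right)} = L - -7 = L + 7 = 7 + L$)
$- K{\left(-500,146 \right)} = - (7 - 500) = \left(-1\right) \left(-493\right) = 493$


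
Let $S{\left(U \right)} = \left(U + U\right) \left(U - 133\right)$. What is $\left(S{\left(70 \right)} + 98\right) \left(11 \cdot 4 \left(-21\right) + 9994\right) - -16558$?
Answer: $-79091982$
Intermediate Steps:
$S{\left(U \right)} = 2 U \left(-133 + U\right)$
$\left(S{\left(70 \right)} + 98\right) \left(11 \cdot 4 \left(-21\right) + 9994\right) - -16558 = \left(2 \cdot 70 \left(-133 + 70\right) + 98\right) \left(11 \cdot 4 \left(-21\right) + 9994\right) - -16558 = \left(2 \cdot 70 \left(-63\right) + 98\right) \left(44 \left(-21\right) + 9994\right) + 16558 = \left(-8820 + 98\right) \left(-924 + 9994\right) + 16558 = \left(-8722\right) 9070 + 16558 = -79108540 + 16558 = -79091982$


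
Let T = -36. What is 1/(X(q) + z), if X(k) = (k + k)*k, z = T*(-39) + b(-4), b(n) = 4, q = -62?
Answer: 1/9096 ≈ 0.00010994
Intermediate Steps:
z = 1408 (z = -36*(-39) + 4 = 1404 + 4 = 1408)
X(k) = 2*k² (X(k) = (2*k)*k = 2*k²)
1/(X(q) + z) = 1/(2*(-62)² + 1408) = 1/(2*3844 + 1408) = 1/(7688 + 1408) = 1/9096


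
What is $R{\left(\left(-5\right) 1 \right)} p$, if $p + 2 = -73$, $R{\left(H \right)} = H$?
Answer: $375$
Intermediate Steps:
$p = -75$ ($p = -2 - 73 = -75$)
$R{\left(\left(-5\right) 1 \right)} p = \left(-5\right) 1 \left(-75\right) = \left(-5\right) \left(-75\right) = 375$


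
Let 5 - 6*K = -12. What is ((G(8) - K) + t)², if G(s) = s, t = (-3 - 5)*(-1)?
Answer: 6241/36 ≈ 173.36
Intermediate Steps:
t = 8 (t = -8*(-1) = 8)
K = 17/6 (K = ⅚ - ⅙*(-12) = ⅚ + 2 = 17/6 ≈ 2.8333)
((G(8) - K) + t)² = ((8 - 1*17/6) + 8)² = ((8 - 17/6) + 8)² = (31/6 + 8)² = (79/6)² = 6241/36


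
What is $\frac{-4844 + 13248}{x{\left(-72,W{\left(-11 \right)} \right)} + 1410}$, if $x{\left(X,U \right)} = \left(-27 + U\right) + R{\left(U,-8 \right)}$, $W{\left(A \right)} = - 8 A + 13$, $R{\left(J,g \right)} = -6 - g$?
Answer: $\frac{4202}{743} \approx 5.6554$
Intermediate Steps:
$W{\left(A \right)} = 13 - 8 A$
$x{\left(X,U \right)} = -25 + U$ ($x{\left(X,U \right)} = \left(-27 + U\right) - -2 = \left(-27 + U\right) + \left(-6 + 8\right) = \left(-27 + U\right) + 2 = -25 + U$)
$\frac{-4844 + 13248}{x{\left(-72,W{\left(-11 \right)} \right)} + 1410} = \frac{-4844 + 13248}{\left(-25 + \left(13 - -88\right)\right) + 1410} = \frac{8404}{\left(-25 + \left(13 + 88\right)\right) + 1410} = \frac{8404}{\left(-25 + 101\right) + 1410} = \frac{8404}{76 + 1410} = \frac{8404}{1486} = 8404 \cdot \frac{1}{1486} = \frac{4202}{743}$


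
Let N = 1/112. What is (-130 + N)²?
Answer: 211964481/12544 ≈ 16898.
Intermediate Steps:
N = 1/112 ≈ 0.0089286
(-130 + N)² = (-130 + 1/112)² = (-14559/112)² = 211964481/12544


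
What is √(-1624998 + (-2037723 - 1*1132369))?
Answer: I*√4795090 ≈ 2189.8*I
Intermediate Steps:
√(-1624998 + (-2037723 - 1*1132369)) = √(-1624998 + (-2037723 - 1132369)) = √(-1624998 - 3170092) = √(-4795090) = I*√4795090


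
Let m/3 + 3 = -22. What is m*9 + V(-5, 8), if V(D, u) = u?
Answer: -667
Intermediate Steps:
m = -75 (m = -9 + 3*(-22) = -9 - 66 = -75)
m*9 + V(-5, 8) = -75*9 + 8 = -675 + 8 = -667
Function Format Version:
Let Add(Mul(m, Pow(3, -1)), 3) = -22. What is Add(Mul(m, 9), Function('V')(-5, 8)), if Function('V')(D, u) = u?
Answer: -667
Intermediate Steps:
m = -75 (m = Add(-9, Mul(3, -22)) = Add(-9, -66) = -75)
Add(Mul(m, 9), Function('V')(-5, 8)) = Add(Mul(-75, 9), 8) = Add(-675, 8) = -667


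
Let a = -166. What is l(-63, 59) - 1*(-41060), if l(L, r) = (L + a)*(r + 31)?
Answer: 20450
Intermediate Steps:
l(L, r) = (-166 + L)*(31 + r) (l(L, r) = (L - 166)*(r + 31) = (-166 + L)*(31 + r))
l(-63, 59) - 1*(-41060) = (-5146 - 166*59 + 31*(-63) - 63*59) - 1*(-41060) = (-5146 - 9794 - 1953 - 3717) + 41060 = -20610 + 41060 = 20450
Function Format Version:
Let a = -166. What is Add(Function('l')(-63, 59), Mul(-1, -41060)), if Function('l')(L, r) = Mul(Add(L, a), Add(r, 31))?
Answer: 20450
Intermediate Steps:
Function('l')(L, r) = Mul(Add(-166, L), Add(31, r)) (Function('l')(L, r) = Mul(Add(L, -166), Add(r, 31)) = Mul(Add(-166, L), Add(31, r)))
Add(Function('l')(-63, 59), Mul(-1, -41060)) = Add(Add(-5146, Mul(-166, 59), Mul(31, -63), Mul(-63, 59)), Mul(-1, -41060)) = Add(Add(-5146, -9794, -1953, -3717), 41060) = Add(-20610, 41060) = 20450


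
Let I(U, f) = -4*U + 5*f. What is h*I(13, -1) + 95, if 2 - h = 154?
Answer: 8759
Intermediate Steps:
h = -152 (h = 2 - 1*154 = 2 - 154 = -152)
h*I(13, -1) + 95 = -152*(-4*13 + 5*(-1)) + 95 = -152*(-52 - 5) + 95 = -152*(-57) + 95 = 8664 + 95 = 8759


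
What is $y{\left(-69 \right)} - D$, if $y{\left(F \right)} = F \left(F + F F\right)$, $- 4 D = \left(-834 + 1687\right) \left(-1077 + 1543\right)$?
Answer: $- \frac{448747}{2} \approx -2.2437 \cdot 10^{5}$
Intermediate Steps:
$D = - \frac{198749}{2}$ ($D = - \frac{\left(-834 + 1687\right) \left(-1077 + 1543\right)}{4} = - \frac{853 \cdot 466}{4} = \left(- \frac{1}{4}\right) 397498 = - \frac{198749}{2} \approx -99375.0$)
$y{\left(F \right)} = F \left(F + F^{2}\right)$
$y{\left(-69 \right)} - D = \left(-69\right)^{2} \left(1 - 69\right) - - \frac{198749}{2} = 4761 \left(-68\right) + \frac{198749}{2} = -323748 + \frac{198749}{2} = - \frac{448747}{2}$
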